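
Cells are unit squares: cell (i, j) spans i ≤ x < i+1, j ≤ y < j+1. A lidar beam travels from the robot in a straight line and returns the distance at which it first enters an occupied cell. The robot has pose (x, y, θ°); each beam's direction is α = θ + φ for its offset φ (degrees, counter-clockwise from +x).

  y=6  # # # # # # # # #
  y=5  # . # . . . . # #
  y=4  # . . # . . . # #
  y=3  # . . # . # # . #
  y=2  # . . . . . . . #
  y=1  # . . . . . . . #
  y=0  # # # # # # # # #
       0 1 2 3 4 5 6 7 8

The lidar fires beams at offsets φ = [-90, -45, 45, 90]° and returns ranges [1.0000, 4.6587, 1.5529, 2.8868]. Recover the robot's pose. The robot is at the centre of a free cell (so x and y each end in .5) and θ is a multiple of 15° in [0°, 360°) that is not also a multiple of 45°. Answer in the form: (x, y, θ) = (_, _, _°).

The pose lattice has 28·16 = 448 candidates. Test each by forward raycasting.
  (2.5, 2.5, 60°): beam 1 = 3.0000 ≠ 1.0000 ✗
  (5.5, 5.5, 120°): beam 2 = 0.5176 ≠ 4.6587 ✗
  (6.5, 2.5, 165°): beam 1 = 0.5176 ≠ 1.0000 ✗
  …
  (3.5, 1.5, 60°): r_1=1.0000, r_2=4.6587, r_3=1.5529, r_4=2.8868 — all match ✓
Unique over the lattice → pose = (3.5, 1.5, 60°).

(x, y, θ) = (3.5, 1.5, 60°)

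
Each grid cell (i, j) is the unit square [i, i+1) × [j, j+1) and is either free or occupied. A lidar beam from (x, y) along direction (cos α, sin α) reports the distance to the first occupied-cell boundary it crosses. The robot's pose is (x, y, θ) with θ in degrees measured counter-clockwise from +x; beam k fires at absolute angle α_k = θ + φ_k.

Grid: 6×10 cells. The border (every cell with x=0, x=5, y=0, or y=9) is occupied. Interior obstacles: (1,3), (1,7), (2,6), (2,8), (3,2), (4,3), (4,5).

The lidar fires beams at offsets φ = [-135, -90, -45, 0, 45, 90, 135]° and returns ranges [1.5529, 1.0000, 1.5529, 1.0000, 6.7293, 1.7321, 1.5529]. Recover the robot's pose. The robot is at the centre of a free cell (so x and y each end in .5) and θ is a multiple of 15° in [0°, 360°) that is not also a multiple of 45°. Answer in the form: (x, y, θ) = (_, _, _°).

The pose lattice has 25·16 = 400 candidates. Test each by forward raycasting.
  (4.5, 6.5, 255°): beam 1 = 2.8868 ≠ 1.5529 ✗
  (4.5, 1.5, 105°): beam 1 = 0.5774 ≠ 1.5529 ✗
  (4.5, 6.5, 195°): beam 1 = 1.0000 ≠ 1.5529 ✗
  (4.5, 4.5, 75°): beam 1 = 0.5774 ≠ 1.5529 ✗
  …
  (3.5, 7.5, 210°): r_1=1.5529, r_2=1.0000, r_3=1.5529, r_4=1.0000, r_5=6.7293, r_6=1.7321, r_7=1.5529 — all match ✓
Only this pose fits every beam.

(x, y, θ) = (3.5, 7.5, 210°)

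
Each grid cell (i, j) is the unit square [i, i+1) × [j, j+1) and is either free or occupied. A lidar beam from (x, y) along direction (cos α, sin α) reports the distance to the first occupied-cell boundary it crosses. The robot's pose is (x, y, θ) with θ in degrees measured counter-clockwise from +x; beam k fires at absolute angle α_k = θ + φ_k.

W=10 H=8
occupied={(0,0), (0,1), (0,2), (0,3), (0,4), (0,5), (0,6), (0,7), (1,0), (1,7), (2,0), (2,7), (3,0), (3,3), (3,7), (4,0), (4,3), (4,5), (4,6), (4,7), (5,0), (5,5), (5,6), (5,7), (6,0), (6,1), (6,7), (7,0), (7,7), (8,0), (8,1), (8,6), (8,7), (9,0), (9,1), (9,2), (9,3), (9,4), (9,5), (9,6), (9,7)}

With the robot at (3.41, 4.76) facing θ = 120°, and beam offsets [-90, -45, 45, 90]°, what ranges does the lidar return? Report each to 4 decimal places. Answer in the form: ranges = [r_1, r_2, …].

beam 1: φ=-90°, α=30°
  d=(0.8660,0.5000)  start (3,4)  tX=0.6813 tY=0.4800  stride 1/|dx|=1.1547 1/|dy|=2.0000
    cross y-line → (3,5), t=0.4800
    cross x-line → (4,5), t=0.6813 (wall)
  → r_1 = 0.6813
beam 2: φ=-45°, α=75°
  d=(0.2588,0.9659)  start (3,4)  tX=2.2796 tY=0.2485  stride 1/|dx|=3.8637 1/|dy|=1.0353
    cross y-line → (3,5), t=0.2485
    cross y-line → (3,6), t=1.2837
    cross x-line → (4,6), t=2.2796 (wall)
  → r_2 = 2.2796
beam 3: φ=45°, α=165°
  d=(-0.9659,0.2588)  start (3,4)  tX=0.4245 tY=0.9273  stride 1/|dx|=1.0353 1/|dy|=3.8637
    cross x-line → (2,4), t=0.4245
    cross y-line → (2,5), t=0.9273
    cross x-line → (1,5), t=1.4597
    cross x-line → (0,5), t=2.4950 (wall)
  → r_3 = 2.4950
beam 4: φ=90°, α=210°
  d=(-0.8660,-0.5000)  start (3,4)  tX=0.4734 tY=1.5200  stride 1/|dx|=1.1547 1/|dy|=2.0000
    cross x-line → (2,4), t=0.4734
    cross y-line → (2,3), t=1.5200
    cross x-line → (1,3), t=1.6281
    cross x-line → (0,3), t=2.7828 (wall)
  → r_4 = 2.7828

ranges = [0.6813, 2.2796, 2.4950, 2.7828]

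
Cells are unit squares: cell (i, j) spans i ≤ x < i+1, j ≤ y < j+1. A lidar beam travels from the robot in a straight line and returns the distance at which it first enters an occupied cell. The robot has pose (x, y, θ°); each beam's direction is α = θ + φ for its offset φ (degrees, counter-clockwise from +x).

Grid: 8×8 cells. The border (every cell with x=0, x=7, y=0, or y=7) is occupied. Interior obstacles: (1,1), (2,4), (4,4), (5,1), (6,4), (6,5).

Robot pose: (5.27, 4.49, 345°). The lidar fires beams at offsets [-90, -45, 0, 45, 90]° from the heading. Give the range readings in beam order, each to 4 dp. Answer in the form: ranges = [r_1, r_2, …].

beam 1: φ=-90°, α=255°
  dir = (cos 255°, sin 255°) = (-0.2588, -0.9659); from cell (5,4)
  next x-line at t=1.0432, next y-line at t=0.5073; Δt_x=3.8637, Δt_y=1.0353
    y: enter (5,3) at t=0.5073
    x: enter (4,3) at t=1.0432
    y: enter (4,2) at t=1.5426
    y: enter (4,1) at t=2.5778
    y: enter (4,0) at t=3.6131 ← occupied
  → r_1 = 3.6131
beam 2: φ=-45°, α=300°
  dir = (cos 300°, sin 300°) = (0.5000, -0.8660); from cell (5,4)
  next x-line at t=1.4600, next y-line at t=0.5658; Δt_x=2.0000, Δt_y=1.1547
    y: enter (5,3) at t=0.5658
    x: enter (6,3) at t=1.4600
    y: enter (6,2) at t=1.7205
    y: enter (6,1) at t=2.8752
    x: enter (7,1) at t=3.4600 ← occupied
  → r_2 = 3.4600
beam 3: φ=0°, α=345°
  dir = (cos 345°, sin 345°) = (0.9659, -0.2588); from cell (5,4)
  next x-line at t=0.7558, next y-line at t=1.8932; Δt_x=1.0353, Δt_y=3.8637
    x: enter (6,4) at t=0.7558 ← occupied
  → r_3 = 0.7558
beam 4: φ=45°, α=30°
  dir = (cos 30°, sin 30°) = (0.8660, 0.5000); from cell (5,4)
  next x-line at t=0.8429, next y-line at t=1.0200; Δt_x=1.1547, Δt_y=2.0000
    x: enter (6,4) at t=0.8429 ← occupied
  → r_4 = 0.8429
beam 5: φ=90°, α=75°
  dir = (cos 75°, sin 75°) = (0.2588, 0.9659); from cell (5,4)
  next x-line at t=2.8205, next y-line at t=0.5280; Δt_x=3.8637, Δt_y=1.0353
    y: enter (5,5) at t=0.5280
    y: enter (5,6) at t=1.5633
    y: enter (5,7) at t=2.5985 ← occupied
  → r_5 = 2.5985

ranges = [3.6131, 3.4600, 0.7558, 0.8429, 2.5985]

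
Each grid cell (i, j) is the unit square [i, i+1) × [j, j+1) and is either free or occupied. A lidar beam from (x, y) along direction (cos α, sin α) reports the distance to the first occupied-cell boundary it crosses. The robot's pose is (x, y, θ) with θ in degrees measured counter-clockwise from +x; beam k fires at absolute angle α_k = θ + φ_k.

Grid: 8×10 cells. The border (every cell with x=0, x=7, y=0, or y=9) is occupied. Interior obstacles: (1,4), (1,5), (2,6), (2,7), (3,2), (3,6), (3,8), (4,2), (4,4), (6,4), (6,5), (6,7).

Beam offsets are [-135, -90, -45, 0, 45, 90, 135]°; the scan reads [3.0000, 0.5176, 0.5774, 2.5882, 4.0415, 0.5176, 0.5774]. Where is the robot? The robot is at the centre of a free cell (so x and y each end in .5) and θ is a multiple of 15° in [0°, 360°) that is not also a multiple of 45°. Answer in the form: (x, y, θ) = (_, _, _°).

Enumerate (i+0.5, j+0.5, θ) over the 36 free cells and 16 admissible headings. For each, cast all 7 beams and compare to the given ranges.
  (3.5, 1.5, 300°): beam 1 = 2.5882 ≠ 3.0000 ✗
  (5.5, 8.5, 75°): beam 1 = 1.0000 ≠ 3.0000 ✗
  (6.5, 2.5, 300°): beam 1 = 1.5529 ≠ 3.0000 ✗
  …
  (5.5, 4.5, 75°): r_1=3.0000, r_2=0.5176, r_3=0.5774, r_4=2.5882, r_5=4.0415, r_6=0.5176, r_7=0.5774 — all match ✓
Unique over the lattice → pose = (5.5, 4.5, 75°).

(x, y, θ) = (5.5, 4.5, 75°)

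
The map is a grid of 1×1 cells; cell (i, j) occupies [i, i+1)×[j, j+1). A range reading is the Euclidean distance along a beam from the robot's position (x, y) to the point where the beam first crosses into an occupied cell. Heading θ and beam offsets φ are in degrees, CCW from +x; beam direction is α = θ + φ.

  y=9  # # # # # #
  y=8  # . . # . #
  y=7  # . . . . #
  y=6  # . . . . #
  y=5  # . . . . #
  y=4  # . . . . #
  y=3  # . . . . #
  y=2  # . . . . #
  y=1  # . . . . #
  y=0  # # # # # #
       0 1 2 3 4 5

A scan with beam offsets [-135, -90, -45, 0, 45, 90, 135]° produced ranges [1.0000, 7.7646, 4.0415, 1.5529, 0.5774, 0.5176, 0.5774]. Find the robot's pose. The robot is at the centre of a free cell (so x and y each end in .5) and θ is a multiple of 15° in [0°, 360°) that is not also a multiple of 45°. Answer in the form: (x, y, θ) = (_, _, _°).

Enumerate (i+0.5, j+0.5, θ) over the 31 free cells and 16 admissible headings. For each, cast all 7 beams and compare to the given ranges.
  (4.5, 1.5, 285°): beam 1 = 4.0415 ≠ 1.0000 ✗
  (1.5, 7.5, 120°): beam 1 = 3.6235 ≠ 1.0000 ✗
  (3.5, 5.5, 30°): beam 1 = 4.6587 ≠ 1.0000 ✗
  (2.5, 8.5, 255°): beam 1 = 0.5774 ≠ 1.0000 ✗
  …
  (1.5, 8.5, 15°): r_1=1.0000, r_2=7.7646, r_3=4.0415, r_4=1.5529, r_5=0.5774, r_6=0.5176, r_7=0.5774 — all match ✓
No second candidate reproduces the full scan.

(x, y, θ) = (1.5, 8.5, 15°)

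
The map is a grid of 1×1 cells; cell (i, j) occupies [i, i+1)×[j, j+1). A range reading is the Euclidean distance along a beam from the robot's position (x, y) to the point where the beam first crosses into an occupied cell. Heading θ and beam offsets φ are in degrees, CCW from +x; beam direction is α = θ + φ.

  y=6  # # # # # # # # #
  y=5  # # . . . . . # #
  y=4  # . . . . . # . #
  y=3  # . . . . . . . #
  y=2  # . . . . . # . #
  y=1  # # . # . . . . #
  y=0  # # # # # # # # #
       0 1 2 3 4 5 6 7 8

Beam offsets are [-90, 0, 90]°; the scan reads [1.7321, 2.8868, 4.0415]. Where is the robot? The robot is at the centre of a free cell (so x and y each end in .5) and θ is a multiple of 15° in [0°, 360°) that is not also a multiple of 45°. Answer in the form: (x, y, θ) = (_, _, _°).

(x, y, θ) = (3.5, 4.5, 210°)

Enumerate (i+0.5, j+0.5, θ) over the 29 free cells and 16 admissible headings. For each, cast all 3 beams and compare to the given ranges.
  (1.5, 3.5, 300°): beam 1 = 0.5774 ≠ 1.7321 ✗
  (4.5, 5.5, 30°): beam 1 = 3.0000 ≠ 1.7321 ✗
  (5.5, 3.5, 105°): beam 1 = 2.5882 ≠ 1.7321 ✗
  …
  (3.5, 4.5, 210°): r_1=1.7321, r_2=2.8868, r_3=4.0415 — all match ✓
No second candidate reproduces the full scan.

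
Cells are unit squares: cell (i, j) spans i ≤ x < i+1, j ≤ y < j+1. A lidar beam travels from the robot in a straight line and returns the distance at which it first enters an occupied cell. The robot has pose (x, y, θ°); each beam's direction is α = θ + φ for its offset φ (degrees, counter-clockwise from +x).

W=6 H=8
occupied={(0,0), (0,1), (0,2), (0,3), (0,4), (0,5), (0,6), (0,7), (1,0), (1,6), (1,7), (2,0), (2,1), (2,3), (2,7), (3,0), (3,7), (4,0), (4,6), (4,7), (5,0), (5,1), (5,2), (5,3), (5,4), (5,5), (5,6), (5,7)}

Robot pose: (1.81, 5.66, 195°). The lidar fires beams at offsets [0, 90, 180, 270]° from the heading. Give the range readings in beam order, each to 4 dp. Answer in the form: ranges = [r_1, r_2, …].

ranges = [0.8386, 1.7186, 2.2673, 0.3520]

beam 1: φ=0°, α=195°
  cosα=-0.9659 sinα=-0.2588 | (1,5) | tMaxX 0.8386 tMaxY 2.5500 | tΔX 1.0353 tΔY 3.8637
    t=0.8386 [x] (0,5) — stop
  → r_1 = 0.8386
beam 2: φ=90°, α=285°
  cosα=0.2588 sinα=-0.9659 | (1,5) | tMaxX 0.7341 tMaxY 0.6833 | tΔX 3.8637 tΔY 1.0353
    t=0.6833 [y] (1,4)
    t=0.7341 [x] (2,4)
    t=1.7186 [y] (2,3) — stop
  → r_2 = 1.7186
beam 3: φ=180°, α=15°
  cosα=0.9659 sinα=0.2588 | (1,5) | tMaxX 0.1967 tMaxY 1.3137 | tΔX 1.0353 tΔY 3.8637
    t=0.1967 [x] (2,5)
    t=1.2320 [x] (3,5)
    t=1.3137 [y] (3,6)
    t=2.2673 [x] (4,6) — stop
  → r_3 = 2.2673
beam 4: φ=270°, α=105°
  cosα=-0.2588 sinα=0.9659 | (1,5) | tMaxX 3.1296 tMaxY 0.3520 | tΔX 3.8637 tΔY 1.0353
    t=0.3520 [y] (1,6) — stop
  → r_4 = 0.3520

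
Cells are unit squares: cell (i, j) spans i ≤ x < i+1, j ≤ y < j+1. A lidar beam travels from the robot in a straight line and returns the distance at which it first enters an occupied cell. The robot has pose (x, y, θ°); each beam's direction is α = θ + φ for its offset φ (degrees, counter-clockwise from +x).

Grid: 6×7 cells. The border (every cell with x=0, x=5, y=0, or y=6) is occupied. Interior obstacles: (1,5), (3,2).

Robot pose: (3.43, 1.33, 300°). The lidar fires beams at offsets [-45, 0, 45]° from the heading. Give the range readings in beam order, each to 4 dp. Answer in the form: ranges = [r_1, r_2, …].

beam 1: φ=-45°, α=255°
  dir = (cos 255°, sin 255°) = (-0.2588, -0.9659); from cell (3,1)
  next x-line at t=1.6614, next y-line at t=0.3416; Δt_x=3.8637, Δt_y=1.0353
    y: enter (3,0) at t=0.3416 ← occupied
  → r_1 = 0.3416
beam 2: φ=0°, α=300°
  dir = (cos 300°, sin 300°) = (0.5000, -0.8660); from cell (3,1)
  next x-line at t=1.1400, next y-line at t=0.3811; Δt_x=2.0000, Δt_y=1.1547
    y: enter (3,0) at t=0.3811 ← occupied
  → r_2 = 0.3811
beam 3: φ=45°, α=345°
  dir = (cos 345°, sin 345°) = (0.9659, -0.2588); from cell (3,1)
  next x-line at t=0.5901, next y-line at t=1.2750; Δt_x=1.0353, Δt_y=3.8637
    x: enter (4,1) at t=0.5901
    y: enter (4,0) at t=1.2750 ← occupied
  → r_3 = 1.2750

ranges = [0.3416, 0.3811, 1.2750]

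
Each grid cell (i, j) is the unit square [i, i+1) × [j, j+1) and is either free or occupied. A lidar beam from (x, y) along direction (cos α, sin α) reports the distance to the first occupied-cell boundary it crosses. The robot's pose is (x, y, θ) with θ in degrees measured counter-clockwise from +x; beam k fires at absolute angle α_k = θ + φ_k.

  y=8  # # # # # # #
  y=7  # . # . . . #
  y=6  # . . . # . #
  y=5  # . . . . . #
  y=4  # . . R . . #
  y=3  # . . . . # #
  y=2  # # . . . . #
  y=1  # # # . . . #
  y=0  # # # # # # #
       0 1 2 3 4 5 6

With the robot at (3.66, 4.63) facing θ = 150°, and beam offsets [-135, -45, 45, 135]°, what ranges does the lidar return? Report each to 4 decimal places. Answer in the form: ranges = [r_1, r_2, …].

beam 1: φ=-135°, α=15°
  cosα=0.9659 sinα=0.2588 | (3,4) | tMaxX 0.3520 tMaxY 1.4296 | tΔX 1.0353 tΔY 3.8637
    t=0.3520 [x] (4,4)
    t=1.3873 [x] (5,4)
    t=1.4296 [y] (5,5)
    t=2.4225 [x] (6,5) — stop
  → r_1 = 2.4225
beam 2: φ=-45°, α=105°
  cosα=-0.2588 sinα=0.9659 | (3,4) | tMaxX 2.5500 tMaxY 0.3831 | tΔX 3.8637 tΔY 1.0353
    t=0.3831 [y] (3,5)
    t=1.4183 [y] (3,6)
    t=2.4536 [y] (3,7)
    t=2.5500 [x] (2,7) — stop
  → r_2 = 2.5500
beam 3: φ=45°, α=195°
  cosα=-0.9659 sinα=-0.2588 | (3,4) | tMaxX 0.6833 tMaxY 2.4341 | tΔX 1.0353 tΔY 3.8637
    t=0.6833 [x] (2,4)
    t=1.7186 [x] (1,4)
    t=2.4341 [y] (1,3)
    t=2.7538 [x] (0,3) — stop
  → r_3 = 2.7538
beam 4: φ=135°, α=285°
  cosα=0.2588 sinα=-0.9659 | (3,4) | tMaxX 1.3137 tMaxY 0.6522 | tΔX 3.8637 tΔY 1.0353
    t=0.6522 [y] (3,3)
    t=1.3137 [x] (4,3)
    t=1.6875 [y] (4,2)
    t=2.7228 [y] (4,1)
    t=3.7581 [y] (4,0) — stop
  → r_4 = 3.7581

ranges = [2.4225, 2.5500, 2.7538, 3.7581]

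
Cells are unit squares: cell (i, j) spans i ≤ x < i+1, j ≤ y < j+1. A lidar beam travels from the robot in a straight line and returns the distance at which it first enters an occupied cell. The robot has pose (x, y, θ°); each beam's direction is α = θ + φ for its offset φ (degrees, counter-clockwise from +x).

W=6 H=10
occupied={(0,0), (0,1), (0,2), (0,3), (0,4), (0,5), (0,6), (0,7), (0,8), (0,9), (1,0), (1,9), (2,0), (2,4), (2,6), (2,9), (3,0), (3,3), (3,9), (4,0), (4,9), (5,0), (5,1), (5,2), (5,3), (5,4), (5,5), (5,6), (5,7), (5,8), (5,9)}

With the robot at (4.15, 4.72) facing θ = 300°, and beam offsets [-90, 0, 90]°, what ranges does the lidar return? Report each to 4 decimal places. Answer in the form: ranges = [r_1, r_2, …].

beam 1: φ=-90°, α=210°
  cosα=-0.8660 sinα=-0.5000 | (4,4) | tMaxX 0.1732 tMaxY 1.4400 | tΔX 1.1547 tΔY 2.0000
    t=0.1732 [x] (3,4)
    t=1.3279 [x] (2,4) — stop
  → r_1 = 1.3279
beam 2: φ=0°, α=300°
  cosα=0.5000 sinα=-0.8660 | (4,4) | tMaxX 1.7000 tMaxY 0.8314 | tΔX 2.0000 tΔY 1.1547
    t=0.8314 [y] (4,3)
    t=1.7000 [x] (5,3) — stop
  → r_2 = 1.7000
beam 3: φ=90°, α=30°
  cosα=0.8660 sinα=0.5000 | (4,4) | tMaxX 0.9815 tMaxY 0.5600 | tΔX 1.1547 tΔY 2.0000
    t=0.5600 [y] (4,5)
    t=0.9815 [x] (5,5) — stop
  → r_3 = 0.9815

ranges = [1.3279, 1.7000, 0.9815]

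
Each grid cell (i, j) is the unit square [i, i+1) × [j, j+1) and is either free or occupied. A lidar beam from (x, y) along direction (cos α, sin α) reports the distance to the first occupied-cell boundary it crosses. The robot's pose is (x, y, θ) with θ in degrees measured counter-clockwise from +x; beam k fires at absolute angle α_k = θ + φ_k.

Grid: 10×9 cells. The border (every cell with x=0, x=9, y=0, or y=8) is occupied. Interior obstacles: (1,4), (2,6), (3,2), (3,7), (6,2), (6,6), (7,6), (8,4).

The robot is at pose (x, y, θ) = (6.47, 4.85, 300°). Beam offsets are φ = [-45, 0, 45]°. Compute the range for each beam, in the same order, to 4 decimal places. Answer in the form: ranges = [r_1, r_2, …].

beam 1: φ=-45°, α=255°
  dir = (cos 255°, sin 255°) = (-0.2588, -0.9659); from cell (6,4)
  next x-line at t=1.8159, next y-line at t=0.8800; Δt_x=3.8637, Δt_y=1.0353
    y: enter (6,3) at t=0.8800
    x: enter (5,3) at t=1.8159
    y: enter (5,2) at t=1.9153
    y: enter (5,1) at t=2.9505
    y: enter (5,0) at t=3.9858 ← occupied
  → r_1 = 3.9858
beam 2: φ=0°, α=300°
  dir = (cos 300°, sin 300°) = (0.5000, -0.8660); from cell (6,4)
  next x-line at t=1.0600, next y-line at t=0.9815; Δt_x=2.0000, Δt_y=1.1547
    y: enter (6,3) at t=0.9815
    x: enter (7,3) at t=1.0600
    y: enter (7,2) at t=2.1362
    x: enter (8,2) at t=3.0600
    y: enter (8,1) at t=3.2909
    y: enter (8,0) at t=4.4456 ← occupied
  → r_2 = 4.4456
beam 3: φ=45°, α=345°
  dir = (cos 345°, sin 345°) = (0.9659, -0.2588); from cell (6,4)
  next x-line at t=0.5487, next y-line at t=3.2841; Δt_x=1.0353, Δt_y=3.8637
    x: enter (7,4) at t=0.5487
    x: enter (8,4) at t=1.5840 ← occupied
  → r_3 = 1.5840

ranges = [3.9858, 4.4456, 1.5840]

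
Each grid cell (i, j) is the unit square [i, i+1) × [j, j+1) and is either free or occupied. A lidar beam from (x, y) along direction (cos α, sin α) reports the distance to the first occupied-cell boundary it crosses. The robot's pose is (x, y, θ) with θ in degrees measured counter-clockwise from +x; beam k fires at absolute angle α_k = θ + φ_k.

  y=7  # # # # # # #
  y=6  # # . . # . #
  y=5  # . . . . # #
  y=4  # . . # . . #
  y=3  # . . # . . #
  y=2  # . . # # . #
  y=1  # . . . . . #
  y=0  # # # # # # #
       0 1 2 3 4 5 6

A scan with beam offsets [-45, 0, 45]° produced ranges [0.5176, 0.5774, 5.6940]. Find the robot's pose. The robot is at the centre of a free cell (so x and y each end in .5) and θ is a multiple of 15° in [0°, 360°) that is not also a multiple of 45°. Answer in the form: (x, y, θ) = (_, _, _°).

(x, y, θ) = (2.5, 6.5, 210°)

Candidates: 23 free-cell centres × 16 headings = 368 poses. Raycast each; keep the one whose scan matches to 4 dp.
  (1.5, 5.5, 15°): beam 1 = 1.7321 ≠ 0.5176 ✗
  (1.5, 3.5, 15°): beam 1 = 1.7321 ≠ 0.5176 ✗
  (2.5, 3.5, 285°): beam 1 = 2.8868 ≠ 0.5176 ✗
  (5.5, 4.5, 285°): beam 1 = 1.7321 ≠ 0.5176 ✗
  …
  (2.5, 6.5, 210°): r_1=0.5176, r_2=0.5774, r_3=5.6940 — all match ✓
Only this pose fits every beam.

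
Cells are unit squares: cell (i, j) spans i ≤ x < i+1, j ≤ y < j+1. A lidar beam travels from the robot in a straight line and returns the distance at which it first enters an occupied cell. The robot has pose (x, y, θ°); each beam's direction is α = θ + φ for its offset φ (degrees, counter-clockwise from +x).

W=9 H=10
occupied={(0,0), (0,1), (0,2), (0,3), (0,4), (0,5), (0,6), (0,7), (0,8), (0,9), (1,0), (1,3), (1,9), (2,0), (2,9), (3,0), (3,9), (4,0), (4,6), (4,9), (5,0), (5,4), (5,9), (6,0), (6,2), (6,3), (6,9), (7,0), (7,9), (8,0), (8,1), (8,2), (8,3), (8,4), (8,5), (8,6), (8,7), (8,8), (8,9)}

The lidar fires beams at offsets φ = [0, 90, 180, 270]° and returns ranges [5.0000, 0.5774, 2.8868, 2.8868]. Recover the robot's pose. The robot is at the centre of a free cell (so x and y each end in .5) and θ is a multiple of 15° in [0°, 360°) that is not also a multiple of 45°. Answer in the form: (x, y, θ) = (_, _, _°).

(x, y, θ) = (3.5, 6.5, 300°)

The pose lattice has 51·16 = 816 candidates. Test each by forward raycasting.
  (3.5, 8.5, 240°): beam 2 = 5.1962 ≠ 0.5774 ✗
  (7.5, 5.5, 30°): beam 1 = 0.5774 ≠ 5.0000 ✗
  (3.5, 5.5, 30°): beam 1 = 1.0000 ≠ 5.0000 ✗
  (1.5, 4.5, 15°): beam 1 = 6.7293 ≠ 5.0000 ✗
  (4.5, 2.5, 60°): beam 1 = 1.7321 ≠ 5.0000 ✗
  …
  (3.5, 6.5, 300°): r_1=5.0000, r_2=0.5774, r_3=2.8868, r_4=2.8868 — all match ✓
Only this pose fits every beam.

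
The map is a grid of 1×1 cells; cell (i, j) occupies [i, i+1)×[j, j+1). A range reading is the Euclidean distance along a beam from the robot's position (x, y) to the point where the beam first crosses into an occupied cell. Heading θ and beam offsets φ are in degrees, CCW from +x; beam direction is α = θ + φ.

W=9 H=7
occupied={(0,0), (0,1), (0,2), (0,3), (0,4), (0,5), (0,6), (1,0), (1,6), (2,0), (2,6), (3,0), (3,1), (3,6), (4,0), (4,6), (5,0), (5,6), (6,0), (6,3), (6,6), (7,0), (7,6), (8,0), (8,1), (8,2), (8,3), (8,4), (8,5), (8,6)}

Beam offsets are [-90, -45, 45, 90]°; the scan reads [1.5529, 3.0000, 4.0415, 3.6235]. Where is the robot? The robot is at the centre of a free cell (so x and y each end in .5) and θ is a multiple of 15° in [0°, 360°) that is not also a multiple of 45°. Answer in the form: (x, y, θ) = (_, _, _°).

(x, y, θ) = (4.5, 2.5, 15°)

Enumerate (i+0.5, j+0.5, θ) over the 33 free cells and 16 admissible headings. For each, cast all 4 beams and compare to the given ranges.
  (6.5, 4.5, 210°): beam 1 = 1.7321 ≠ 1.5529 ✗
  (5.5, 3.5, 255°): beam 1 = 4.6587 ≠ 1.5529 ✗
  (6.5, 4.5, 300°): beam 1 = 6.3509 ≠ 1.5529 ✗
  (5.5, 3.5, 60°): beam 1 = 0.5774 ≠ 1.5529 ✗
  (5.5, 5.5, 60°): beam 1 = 2.8868 ≠ 1.5529 ✗
  …
  (4.5, 2.5, 15°): r_1=1.5529, r_2=3.0000, r_3=4.0415, r_4=3.6235 — all match ✓
Only this pose fits every beam.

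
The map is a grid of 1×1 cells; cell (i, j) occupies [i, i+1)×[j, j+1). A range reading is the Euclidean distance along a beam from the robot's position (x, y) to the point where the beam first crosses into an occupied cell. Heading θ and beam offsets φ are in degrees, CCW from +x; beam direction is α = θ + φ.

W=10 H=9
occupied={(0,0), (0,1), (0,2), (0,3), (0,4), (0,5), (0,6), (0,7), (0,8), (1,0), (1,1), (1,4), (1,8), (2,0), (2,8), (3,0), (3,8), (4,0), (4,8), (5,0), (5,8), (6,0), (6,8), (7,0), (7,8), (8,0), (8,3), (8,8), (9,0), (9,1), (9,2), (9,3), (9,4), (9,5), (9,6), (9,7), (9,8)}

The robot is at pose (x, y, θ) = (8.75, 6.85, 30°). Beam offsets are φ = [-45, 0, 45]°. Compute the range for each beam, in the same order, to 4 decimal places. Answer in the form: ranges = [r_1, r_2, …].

beam 1: φ=-45°, α=345°
  dir = (cos 345°, sin 345°) = (0.9659, -0.2588); from cell (8,6)
  next x-line at t=0.2588, next y-line at t=3.2841; Δt_x=1.0353, Δt_y=3.8637
    x: enter (9,6) at t=0.2588 ← occupied
  → r_1 = 0.2588
beam 2: φ=0°, α=30°
  dir = (cos 30°, sin 30°) = (0.8660, 0.5000); from cell (8,6)
  next x-line at t=0.2887, next y-line at t=0.3000; Δt_x=1.1547, Δt_y=2.0000
    x: enter (9,6) at t=0.2887 ← occupied
  → r_2 = 0.2887
beam 3: φ=45°, α=75°
  dir = (cos 75°, sin 75°) = (0.2588, 0.9659); from cell (8,6)
  next x-line at t=0.9659, next y-line at t=0.1553; Δt_x=3.8637, Δt_y=1.0353
    y: enter (8,7) at t=0.1553
    x: enter (9,7) at t=0.9659 ← occupied
  → r_3 = 0.9659

ranges = [0.2588, 0.2887, 0.9659]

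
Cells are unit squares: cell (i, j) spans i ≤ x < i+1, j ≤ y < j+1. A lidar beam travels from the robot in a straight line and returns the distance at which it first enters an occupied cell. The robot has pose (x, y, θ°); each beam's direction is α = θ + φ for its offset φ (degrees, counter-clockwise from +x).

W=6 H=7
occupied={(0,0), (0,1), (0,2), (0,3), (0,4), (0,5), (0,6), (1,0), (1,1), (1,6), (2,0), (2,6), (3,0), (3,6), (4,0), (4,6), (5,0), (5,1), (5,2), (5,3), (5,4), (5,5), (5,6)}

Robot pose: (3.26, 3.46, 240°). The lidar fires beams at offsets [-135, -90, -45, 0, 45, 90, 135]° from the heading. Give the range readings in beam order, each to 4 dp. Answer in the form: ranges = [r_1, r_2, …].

beam 1: φ=-135°, α=105°
  d=(-0.2588,0.9659)  start (3,3)  tX=1.0046 tY=0.5590  stride 1/|dx|=3.8637 1/|dy|=1.0353
    cross y-line → (3,4), t=0.5590
    cross x-line → (2,4), t=1.0046
    cross y-line → (2,5), t=1.5943
    cross y-line → (2,6), t=2.6296 (wall)
  → r_1 = 2.6296
beam 2: φ=-90°, α=150°
  d=(-0.8660,0.5000)  start (3,3)  tX=0.3002 tY=1.0800  stride 1/|dx|=1.1547 1/|dy|=2.0000
    cross x-line → (2,3), t=0.3002
    cross y-line → (2,4), t=1.0800
    cross x-line → (1,4), t=1.4549
    cross x-line → (0,4), t=2.6096 (wall)
  → r_2 = 2.6096
beam 3: φ=-45°, α=195°
  d=(-0.9659,-0.2588)  start (3,3)  tX=0.2692 tY=1.7773  stride 1/|dx|=1.0353 1/|dy|=3.8637
    cross x-line → (2,3), t=0.2692
    cross x-line → (1,3), t=1.3044
    cross y-line → (1,2), t=1.7773
    cross x-line → (0,2), t=2.3397 (wall)
  → r_3 = 2.3397
beam 4: φ=0°, α=240°
  d=(-0.5000,-0.8660)  start (3,3)  tX=0.5200 tY=0.5312  stride 1/|dx|=2.0000 1/|dy|=1.1547
    cross x-line → (2,3), t=0.5200
    cross y-line → (2,2), t=0.5312
    cross y-line → (2,1), t=1.6859
    cross x-line → (1,1), t=2.5200 (wall)
  → r_4 = 2.5200
beam 5: φ=45°, α=285°
  d=(0.2588,-0.9659)  start (3,3)  tX=2.8591 tY=0.4762  stride 1/|dx|=3.8637 1/|dy|=1.0353
    cross y-line → (3,2), t=0.4762
    cross y-line → (3,1), t=1.5115
    cross y-line → (3,0), t=2.5468 (wall)
  → r_5 = 2.5468
beam 6: φ=90°, α=330°
  d=(0.8660,-0.5000)  start (3,3)  tX=0.8545 tY=0.9200  stride 1/|dx|=1.1547 1/|dy|=2.0000
    cross x-line → (4,3), t=0.8545
    cross y-line → (4,2), t=0.9200
    cross x-line → (5,2), t=2.0092 (wall)
  → r_6 = 2.0092
beam 7: φ=135°, α=15°
  d=(0.9659,0.2588)  start (3,3)  tX=0.7661 tY=2.0864  stride 1/|dx|=1.0353 1/|dy|=3.8637
    cross x-line → (4,3), t=0.7661
    cross x-line → (5,3), t=1.8014 (wall)
  → r_7 = 1.8014

ranges = [2.6296, 2.6096, 2.3397, 2.5200, 2.5468, 2.0092, 1.8014]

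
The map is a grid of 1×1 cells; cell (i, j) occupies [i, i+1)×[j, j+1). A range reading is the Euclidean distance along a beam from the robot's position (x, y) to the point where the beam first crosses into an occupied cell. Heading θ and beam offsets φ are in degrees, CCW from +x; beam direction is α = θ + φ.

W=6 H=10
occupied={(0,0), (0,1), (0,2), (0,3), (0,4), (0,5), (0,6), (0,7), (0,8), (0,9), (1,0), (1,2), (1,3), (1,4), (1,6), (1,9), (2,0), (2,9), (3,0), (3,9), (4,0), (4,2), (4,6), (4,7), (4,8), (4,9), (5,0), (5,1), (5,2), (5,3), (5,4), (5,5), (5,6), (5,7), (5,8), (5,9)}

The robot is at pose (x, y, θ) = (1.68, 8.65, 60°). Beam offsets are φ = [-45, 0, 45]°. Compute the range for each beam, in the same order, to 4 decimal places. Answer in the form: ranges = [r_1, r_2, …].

ranges = [1.3523, 0.4041, 0.3623]

beam 1: φ=-45°, α=15°
  cosα=0.9659 sinα=0.2588 | (1,8) | tMaxX 0.3313 tMaxY 1.3523 | tΔX 1.0353 tΔY 3.8637
    t=0.3313 [x] (2,8)
    t=1.3523 [y] (2,9) — stop
  → r_1 = 1.3523
beam 2: φ=0°, α=60°
  cosα=0.5000 sinα=0.8660 | (1,8) | tMaxX 0.6400 tMaxY 0.4041 | tΔX 2.0000 tΔY 1.1547
    t=0.4041 [y] (1,9) — stop
  → r_2 = 0.4041
beam 3: φ=45°, α=105°
  cosα=-0.2588 sinα=0.9659 | (1,8) | tMaxX 2.6273 tMaxY 0.3623 | tΔX 3.8637 tΔY 1.0353
    t=0.3623 [y] (1,9) — stop
  → r_3 = 0.3623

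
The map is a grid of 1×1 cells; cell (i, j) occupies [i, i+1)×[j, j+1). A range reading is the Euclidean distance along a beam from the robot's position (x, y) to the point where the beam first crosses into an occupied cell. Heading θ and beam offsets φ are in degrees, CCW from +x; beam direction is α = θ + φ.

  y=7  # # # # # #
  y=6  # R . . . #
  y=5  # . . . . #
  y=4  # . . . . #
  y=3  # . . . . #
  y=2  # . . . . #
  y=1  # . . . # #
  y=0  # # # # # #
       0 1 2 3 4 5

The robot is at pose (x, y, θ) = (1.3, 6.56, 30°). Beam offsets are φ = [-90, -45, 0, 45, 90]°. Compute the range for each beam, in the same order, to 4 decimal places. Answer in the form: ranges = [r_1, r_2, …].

ranges = [5.4000, 3.8305, 0.8800, 0.4555, 0.5081]

beam 1: φ=-90°, α=300°
  direction (0.5000, -0.8660); cell (1,6); t to first gridline: x 1.4000, y 0.6466 (then +2.0000 / +1.1547)
    (1,5) via y @ 0.6466
    (2,5) via x @ 1.4000
    (2,4) via y @ 1.8013
    (2,3) via y @ 2.9560
    (3,3) via x @ 3.4000
    (3,2) via y @ 4.1107
    (3,1) via y @ 5.2654
    (4,1) via x @ 5.4000  # hit
  → r_1 = 5.4000
beam 2: φ=-45°, α=345°
  direction (0.9659, -0.2588); cell (1,6); t to first gridline: x 0.7247, y 2.1637 (then +1.0353 / +3.8637)
    (2,6) via x @ 0.7247
    (3,6) via x @ 1.7600
    (3,5) via y @ 2.1637
    (4,5) via x @ 2.7952
    (5,5) via x @ 3.8305  # hit
  → r_2 = 3.8305
beam 3: φ=0°, α=30°
  direction (0.8660, 0.5000); cell (1,6); t to first gridline: x 0.8083, y 0.8800 (then +1.1547 / +2.0000)
    (2,6) via x @ 0.8083
    (2,7) via y @ 0.8800  # hit
  → r_3 = 0.8800
beam 4: φ=45°, α=75°
  direction (0.2588, 0.9659); cell (1,6); t to first gridline: x 2.7046, y 0.4555 (then +3.8637 / +1.0353)
    (1,7) via y @ 0.4555  # hit
  → r_4 = 0.4555
beam 5: φ=90°, α=120°
  direction (-0.5000, 0.8660); cell (1,6); t to first gridline: x 0.6000, y 0.5081 (then +2.0000 / +1.1547)
    (1,7) via y @ 0.5081  # hit
  → r_5 = 0.5081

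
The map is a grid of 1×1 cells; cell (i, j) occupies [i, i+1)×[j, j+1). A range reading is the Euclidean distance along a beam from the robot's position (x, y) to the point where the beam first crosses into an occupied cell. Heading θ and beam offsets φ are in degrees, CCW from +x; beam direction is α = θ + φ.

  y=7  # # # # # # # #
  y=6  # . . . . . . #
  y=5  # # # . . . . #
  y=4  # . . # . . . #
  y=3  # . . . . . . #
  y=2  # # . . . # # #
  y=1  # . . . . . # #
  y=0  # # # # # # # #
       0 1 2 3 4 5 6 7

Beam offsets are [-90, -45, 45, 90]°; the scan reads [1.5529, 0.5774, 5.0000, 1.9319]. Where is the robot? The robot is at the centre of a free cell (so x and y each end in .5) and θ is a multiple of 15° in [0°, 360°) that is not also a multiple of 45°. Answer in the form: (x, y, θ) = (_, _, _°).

(x, y, θ) = (4.5, 2.5, 15°)

Enumerate (i+0.5, j+0.5, θ) over the 29 free cells and 16 admissible headings. For each, cast all 4 beams and compare to the given ranges.
  (4.5, 3.5, 255°): beam 1 = 3.6235 ≠ 1.5529 ✗
  (2.5, 4.5, 15°): beam 1 = 3.6235 ≠ 1.5529 ✗
  (6.5, 5.5, 60°): beam 1 = 0.5774 ≠ 1.5529 ✗
  (4.5, 1.5, 195°): beam 1 = 2.5882 ≠ 1.5529 ✗
  …
  (4.5, 2.5, 15°): r_1=1.5529, r_2=0.5774, r_3=5.0000, r_4=1.9319 — all match ✓
Unique over the lattice → pose = (4.5, 2.5, 15°).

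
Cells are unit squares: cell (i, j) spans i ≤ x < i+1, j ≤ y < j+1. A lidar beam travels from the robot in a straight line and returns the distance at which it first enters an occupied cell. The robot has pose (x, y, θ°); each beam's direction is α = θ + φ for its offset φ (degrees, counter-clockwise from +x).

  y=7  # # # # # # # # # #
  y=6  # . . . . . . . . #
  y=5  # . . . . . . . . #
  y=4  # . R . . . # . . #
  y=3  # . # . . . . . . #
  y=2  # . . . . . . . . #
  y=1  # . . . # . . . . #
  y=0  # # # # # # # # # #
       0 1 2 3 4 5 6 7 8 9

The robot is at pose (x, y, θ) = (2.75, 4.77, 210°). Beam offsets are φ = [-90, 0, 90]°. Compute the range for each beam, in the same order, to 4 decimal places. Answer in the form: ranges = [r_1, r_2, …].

beam 1: φ=-90°, α=120°
  dir = (cos 120°, sin 120°) = (-0.5000, 0.8660); from cell (2,4)
  next x-line at t=1.5000, next y-line at t=0.2656; Δt_x=2.0000, Δt_y=1.1547
    y: enter (2,5) at t=0.2656
    y: enter (2,6) at t=1.4203
    x: enter (1,6) at t=1.5000
    y: enter (1,7) at t=2.5750 ← occupied
  → r_1 = 2.5750
beam 2: φ=0°, α=210°
  dir = (cos 210°, sin 210°) = (-0.8660, -0.5000); from cell (2,4)
  next x-line at t=0.8660, next y-line at t=1.5400; Δt_x=1.1547, Δt_y=2.0000
    x: enter (1,4) at t=0.8660
    y: enter (1,3) at t=1.5400
    x: enter (0,3) at t=2.0207 ← occupied
  → r_2 = 2.0207
beam 3: φ=90°, α=300°
  dir = (cos 300°, sin 300°) = (0.5000, -0.8660); from cell (2,4)
  next x-line at t=0.5000, next y-line at t=0.8891; Δt_x=2.0000, Δt_y=1.1547
    x: enter (3,4) at t=0.5000
    y: enter (3,3) at t=0.8891
    y: enter (3,2) at t=2.0438
    x: enter (4,2) at t=2.5000
    y: enter (4,1) at t=3.1985 ← occupied
  → r_3 = 3.1985

ranges = [2.5750, 2.0207, 3.1985]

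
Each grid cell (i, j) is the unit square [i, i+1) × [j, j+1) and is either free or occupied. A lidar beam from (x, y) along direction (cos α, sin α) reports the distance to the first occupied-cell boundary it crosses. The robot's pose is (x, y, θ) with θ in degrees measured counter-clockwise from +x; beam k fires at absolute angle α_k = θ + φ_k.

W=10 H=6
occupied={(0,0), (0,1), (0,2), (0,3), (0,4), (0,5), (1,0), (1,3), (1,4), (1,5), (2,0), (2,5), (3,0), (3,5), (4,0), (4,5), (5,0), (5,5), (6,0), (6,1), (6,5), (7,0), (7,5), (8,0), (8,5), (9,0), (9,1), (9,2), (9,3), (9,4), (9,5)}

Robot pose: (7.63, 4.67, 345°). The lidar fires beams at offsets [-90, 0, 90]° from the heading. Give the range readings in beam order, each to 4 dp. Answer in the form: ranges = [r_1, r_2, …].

ranges = [2.7642, 1.4183, 0.3416]

beam 1: φ=-90°, α=255°
  dir = (cos 255°, sin 255°) = (-0.2588, -0.9659); from cell (7,4)
  next x-line at t=2.4341, next y-line at t=0.6936; Δt_x=3.8637, Δt_y=1.0353
    y: enter (7,3) at t=0.6936
    y: enter (7,2) at t=1.7289
    x: enter (6,2) at t=2.4341
    y: enter (6,1) at t=2.7642 ← occupied
  → r_1 = 2.7642
beam 2: φ=0°, α=345°
  dir = (cos 345°, sin 345°) = (0.9659, -0.2588); from cell (7,4)
  next x-line at t=0.3831, next y-line at t=2.5887; Δt_x=1.0353, Δt_y=3.8637
    x: enter (8,4) at t=0.3831
    x: enter (9,4) at t=1.4183 ← occupied
  → r_2 = 1.4183
beam 3: φ=90°, α=75°
  dir = (cos 75°, sin 75°) = (0.2588, 0.9659); from cell (7,4)
  next x-line at t=1.4296, next y-line at t=0.3416; Δt_x=3.8637, Δt_y=1.0353
    y: enter (7,5) at t=0.3416 ← occupied
  → r_3 = 0.3416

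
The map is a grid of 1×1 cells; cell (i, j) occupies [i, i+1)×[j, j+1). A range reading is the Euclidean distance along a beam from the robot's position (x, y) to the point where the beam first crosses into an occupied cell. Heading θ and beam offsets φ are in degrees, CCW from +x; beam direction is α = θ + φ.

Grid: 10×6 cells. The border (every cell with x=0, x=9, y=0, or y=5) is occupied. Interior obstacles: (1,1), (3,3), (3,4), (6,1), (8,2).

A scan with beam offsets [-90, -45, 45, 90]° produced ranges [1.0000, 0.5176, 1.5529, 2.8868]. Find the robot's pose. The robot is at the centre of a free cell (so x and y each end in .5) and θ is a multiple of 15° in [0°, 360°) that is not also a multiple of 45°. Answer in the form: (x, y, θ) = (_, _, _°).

(x, y, θ) = (1.5, 3.5, 210°)

The pose lattice has 27·16 = 432 candidates. Test each by forward raycasting.
  (4.5, 4.5, 210°): beam 1 = 0.5774 ≠ 1.0000 ✗
  (3.5, 1.5, 240°): beam 1 = 2.8868 ≠ 1.0000 ✗
  (1.5, 2.5, 210°): beam 3 = 0.5176 ≠ 1.5529 ✗
  (5.5, 4.5, 15°): beam 1 = 2.5882 ≠ 1.0000 ✗
  …
  (1.5, 3.5, 210°): r_1=1.0000, r_2=0.5176, r_3=1.5529, r_4=2.8868 — all match ✓
No second candidate reproduces the full scan.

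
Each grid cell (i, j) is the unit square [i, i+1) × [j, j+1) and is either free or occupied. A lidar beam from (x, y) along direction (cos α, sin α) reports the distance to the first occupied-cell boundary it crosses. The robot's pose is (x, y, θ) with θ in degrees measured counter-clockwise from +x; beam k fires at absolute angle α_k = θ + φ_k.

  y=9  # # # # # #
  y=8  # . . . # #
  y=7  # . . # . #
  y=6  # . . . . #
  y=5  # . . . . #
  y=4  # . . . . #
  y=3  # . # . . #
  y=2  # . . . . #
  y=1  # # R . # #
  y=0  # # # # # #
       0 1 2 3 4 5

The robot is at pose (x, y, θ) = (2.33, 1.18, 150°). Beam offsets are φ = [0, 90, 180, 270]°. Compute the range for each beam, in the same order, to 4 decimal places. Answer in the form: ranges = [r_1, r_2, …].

beam 1: φ=0°, α=150°
  direction (-0.8660, 0.5000); cell (2,1); t to first gridline: x 0.3811, y 1.6400 (then +1.1547 / +2.0000)
    (1,1) via x @ 0.3811  # hit
  → r_1 = 0.3811
beam 2: φ=90°, α=240°
  direction (-0.5000, -0.8660); cell (2,1); t to first gridline: x 0.6600, y 0.2078 (then +2.0000 / +1.1547)
    (2,0) via y @ 0.2078  # hit
  → r_2 = 0.2078
beam 3: φ=180°, α=330°
  direction (0.8660, -0.5000); cell (2,1); t to first gridline: x 0.7736, y 0.3600 (then +1.1547 / +2.0000)
    (2,0) via y @ 0.3600  # hit
  → r_3 = 0.3600
beam 4: φ=270°, α=60°
  direction (0.5000, 0.8660); cell (2,1); t to first gridline: x 1.3400, y 0.9469 (then +2.0000 / +1.1547)
    (2,2) via y @ 0.9469
    (3,2) via x @ 1.3400
    (3,3) via y @ 2.1016
    (3,4) via y @ 3.2563
    (4,4) via x @ 3.3400
    (4,5) via y @ 4.4110
    (5,5) via x @ 5.3400  # hit
  → r_4 = 5.3400

ranges = [0.3811, 0.2078, 0.3600, 5.3400]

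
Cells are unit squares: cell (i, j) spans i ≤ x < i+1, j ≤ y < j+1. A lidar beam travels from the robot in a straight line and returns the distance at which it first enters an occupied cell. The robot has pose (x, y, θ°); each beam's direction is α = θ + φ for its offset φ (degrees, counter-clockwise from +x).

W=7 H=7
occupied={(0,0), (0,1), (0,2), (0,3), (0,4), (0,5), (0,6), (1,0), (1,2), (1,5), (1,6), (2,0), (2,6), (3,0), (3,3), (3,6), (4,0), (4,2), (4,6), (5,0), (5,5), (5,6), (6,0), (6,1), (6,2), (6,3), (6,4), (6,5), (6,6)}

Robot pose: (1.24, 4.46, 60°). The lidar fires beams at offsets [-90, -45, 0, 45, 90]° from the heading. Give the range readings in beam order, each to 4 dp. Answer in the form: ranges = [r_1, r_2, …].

beam 1: φ=-90°, α=330°
  direction (0.8660, -0.5000); cell (1,4); t to first gridline: x 0.8776, y 0.9200 (then +1.1547 / +2.0000)
    (2,4) via x @ 0.8776
    (2,3) via y @ 0.9200
    (3,3) via x @ 2.0323  # hit
  → r_1 = 2.0323
beam 2: φ=-45°, α=15°
  direction (0.9659, 0.2588); cell (1,4); t to first gridline: x 0.7868, y 2.0864 (then +1.0353 / +3.8637)
    (2,4) via x @ 0.7868
    (3,4) via x @ 1.8221
    (3,5) via y @ 2.0864
    (4,5) via x @ 2.8574
    (5,5) via x @ 3.8926  # hit
  → r_2 = 3.8926
beam 3: φ=0°, α=60°
  direction (0.5000, 0.8660); cell (1,4); t to first gridline: x 1.5200, y 0.6235 (then +2.0000 / +1.1547)
    (1,5) via y @ 0.6235  # hit
  → r_3 = 0.6235
beam 4: φ=45°, α=105°
  direction (-0.2588, 0.9659); cell (1,4); t to first gridline: x 0.9273, y 0.5590 (then +3.8637 / +1.0353)
    (1,5) via y @ 0.5590  # hit
  → r_4 = 0.5590
beam 5: φ=90°, α=150°
  direction (-0.8660, 0.5000); cell (1,4); t to first gridline: x 0.2771, y 1.0800 (then +1.1547 / +2.0000)
    (0,4) via x @ 0.2771  # hit
  → r_5 = 0.2771

ranges = [2.0323, 3.8926, 0.6235, 0.5590, 0.2771]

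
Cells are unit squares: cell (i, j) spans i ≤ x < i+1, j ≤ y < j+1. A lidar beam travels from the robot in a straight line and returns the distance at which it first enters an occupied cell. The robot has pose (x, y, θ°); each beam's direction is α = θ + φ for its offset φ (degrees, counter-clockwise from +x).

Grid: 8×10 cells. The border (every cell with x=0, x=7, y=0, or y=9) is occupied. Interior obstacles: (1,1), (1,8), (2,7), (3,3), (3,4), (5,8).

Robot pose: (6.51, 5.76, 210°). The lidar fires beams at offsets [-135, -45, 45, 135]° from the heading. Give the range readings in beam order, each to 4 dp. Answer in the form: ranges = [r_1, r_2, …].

beam 1: φ=-135°, α=75°
  d=(0.2588,0.9659)  start (6,5)  tX=1.8932 tY=0.2485  stride 1/|dx|=3.8637 1/|dy|=1.0353
    cross y-line → (6,6), t=0.2485
    cross y-line → (6,7), t=1.2837
    cross x-line → (7,7), t=1.8932 (wall)
  → r_1 = 1.8932
beam 2: φ=-45°, α=165°
  d=(-0.9659,0.2588)  start (6,5)  tX=0.5280 tY=0.9273  stride 1/|dx|=1.0353 1/|dy|=3.8637
    cross x-line → (5,5), t=0.5280
    cross y-line → (5,6), t=0.9273
    cross x-line → (4,6), t=1.5633
    cross x-line → (3,6), t=2.5985
    cross x-line → (2,6), t=3.6338
    cross x-line → (1,6), t=4.6691
    cross y-line → (1,7), t=4.7910
    cross x-line → (0,7), t=5.7044 (wall)
  → r_2 = 5.7044
beam 3: φ=45°, α=255°
  d=(-0.2588,-0.9659)  start (6,5)  tX=1.9705 tY=0.7868  stride 1/|dx|=3.8637 1/|dy|=1.0353
    cross y-line → (6,4), t=0.7868
    cross y-line → (6,3), t=1.8221
    cross x-line → (5,3), t=1.9705
    cross y-line → (5,2), t=2.8574
    cross y-line → (5,1), t=3.8926
    cross y-line → (5,0), t=4.9279 (wall)
  → r_3 = 4.9279
beam 4: φ=135°, α=345°
  d=(0.9659,-0.2588)  start (6,5)  tX=0.5073 tY=2.9364  stride 1/|dx|=1.0353 1/|dy|=3.8637
    cross x-line → (7,5), t=0.5073 (wall)
  → r_4 = 0.5073

ranges = [1.8932, 5.7044, 4.9279, 0.5073]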